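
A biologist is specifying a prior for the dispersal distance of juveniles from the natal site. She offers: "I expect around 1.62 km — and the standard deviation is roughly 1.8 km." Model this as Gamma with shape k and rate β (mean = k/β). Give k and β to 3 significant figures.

For Gamma(k, rate β): mean = k/β, variance = k/β², so CV = 1/√k.
CV = SD/mean = 1.8/1.62 = 1.111, hence k = 1/CV² = 0.81.
Then β = k/mean = 0.81/1.62 = 0.5.

k ≈ 0.81, β ≈ 0.5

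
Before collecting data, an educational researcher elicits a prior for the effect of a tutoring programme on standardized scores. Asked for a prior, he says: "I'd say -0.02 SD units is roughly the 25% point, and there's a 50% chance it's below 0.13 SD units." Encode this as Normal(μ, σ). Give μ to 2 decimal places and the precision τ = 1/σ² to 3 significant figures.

For Normal(μ,σ), the p-quantile is μ + z_p·σ. Here z_{0.25} = -0.6745, z_{0.5} = 0.
So -0.02 = μ − 0.6745σ and 0.13 = μ + 0σ.
Subtracting: σ = (0.13 − -0.02)/(0 − (-0.6745)) = 0.22.
Then μ = -0.02 − (-0.6745)·0.22 = 0.13.
Precision τ = 1/σ² = 1/0.2224² = 20.2.

μ = 0.13, τ = 20.2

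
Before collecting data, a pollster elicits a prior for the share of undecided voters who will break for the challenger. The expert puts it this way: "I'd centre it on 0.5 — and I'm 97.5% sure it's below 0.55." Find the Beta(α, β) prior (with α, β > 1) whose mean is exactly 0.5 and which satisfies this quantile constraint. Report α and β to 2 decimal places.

With mean 0.5 fixed, write α = 0.5s, β = 0.5s where s = α+β.
Need P(θ < 0.55) = 0.975 under Beta(0.5s, 0.5s). Normal approximation: (q−m)/√(m(1−m)/s) ≈ z_{0.975} = 1.96, so s ≈ 0.5·0.5·(1.96)²/(0.55−0.5)² = 384.1.
At s = 384.1: P(θ<0.55) ≈ 0.975. Adjusting to match 0.975 gives s ≈ 382.72.
So α = 0.5·382.72 ≈ 191.36, β = 0.5·382.72 ≈ 191.36.

α ≈ 191.36, β ≈ 191.36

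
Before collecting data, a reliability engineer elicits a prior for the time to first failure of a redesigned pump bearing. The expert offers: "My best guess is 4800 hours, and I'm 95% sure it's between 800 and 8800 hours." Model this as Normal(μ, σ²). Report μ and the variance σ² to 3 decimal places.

μ = 4800.000, σ² = 4165084.346

A symmetric 95% interval runs μ ± z·σ with z = 1.96.
Half-width = 4000, so σ = 4000/1.96 = 2040.8538 and σ² = 4165084.346.
μ is the stated best guess, 4800.000.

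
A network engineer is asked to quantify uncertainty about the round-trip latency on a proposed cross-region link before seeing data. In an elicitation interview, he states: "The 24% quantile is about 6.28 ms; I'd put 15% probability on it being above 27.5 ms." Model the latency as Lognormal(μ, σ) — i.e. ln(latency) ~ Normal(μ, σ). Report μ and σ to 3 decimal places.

If T ~ Lognormal(μ,σ) then ln T ~ Normal(μ,σ), so the p-quantile of ln T is μ + z_p·σ.
ln(6.28) = 1.837 and ln(27.5) = 3.314; z_{0.24} = -0.7063, z_{0.85} = 1.036.
σ = (3.314 − 1.837)/(1.036 − (-0.7063)) = 0.847.
μ = 1.837 − (-0.7063)·0.847 = 2.436.

μ ≈ 2.436, σ ≈ 0.847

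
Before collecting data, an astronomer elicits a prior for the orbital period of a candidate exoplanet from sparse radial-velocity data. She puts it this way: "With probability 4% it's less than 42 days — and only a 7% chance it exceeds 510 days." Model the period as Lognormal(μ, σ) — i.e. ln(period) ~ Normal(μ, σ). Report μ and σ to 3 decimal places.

If T ~ Lognormal(μ,σ) then ln T ~ Normal(μ,σ), so the p-quantile of ln T is μ + z_p·σ.
ln(42) = 3.738 and ln(510) = 6.234; z_{0.04} = -1.751, z_{0.93} = 1.476.
σ = (6.234 − 3.738)/(1.476 − (-1.751)) = 0.774.
μ = 3.738 − (-1.751)·0.774 = 5.092.

μ ≈ 5.092, σ ≈ 0.774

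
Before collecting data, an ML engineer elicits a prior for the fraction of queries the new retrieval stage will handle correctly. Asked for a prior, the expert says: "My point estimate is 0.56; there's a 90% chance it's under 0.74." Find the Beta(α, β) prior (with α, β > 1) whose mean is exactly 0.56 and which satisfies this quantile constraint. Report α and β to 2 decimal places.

α ≈ 6.60, β ≈ 5.18

With mean 0.56 fixed, write α = 0.56s, β = 0.44s where s = α+β.
Need P(θ < 0.74) = 0.9 under Beta(0.56s, 0.44s). Normal approximation: (q−m)/√(m(1−m)/s) ≈ z_{0.9} = 1.28, so s ≈ 0.56·0.44·(1.28)²/(0.74−0.56)² = 12.5.
At s = 12.5: P(θ<0.74) ≈ 0.907. Adjusting to match 0.9 gives s ≈ 11.78.
So α = 0.56·11.78 ≈ 6.60, β = 0.44·11.78 ≈ 5.18.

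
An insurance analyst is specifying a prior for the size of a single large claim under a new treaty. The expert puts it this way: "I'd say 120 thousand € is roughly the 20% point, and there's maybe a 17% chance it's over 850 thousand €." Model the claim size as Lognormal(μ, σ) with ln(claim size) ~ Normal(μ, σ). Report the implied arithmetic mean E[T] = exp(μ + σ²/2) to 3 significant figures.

If T ~ Lognormal(μ,σ) then ln T ~ Normal(μ,σ), so the p-quantile of ln T is μ + z_p·σ.
ln(120) = 4.787 and ln(850) = 6.745; z_{0.2} = -0.8416, z_{0.83} = 0.9542.
σ = (6.745 − 4.787)/(0.9542 − (-0.8416)) = 1.090.
μ = 4.787 − (-0.8416)·1.090 = 5.705.
E[T] = exp(μ + σ²/2) = exp(5.705 + 0.5943) = 544 thousand €.

E[T] ≈ 544 thousand €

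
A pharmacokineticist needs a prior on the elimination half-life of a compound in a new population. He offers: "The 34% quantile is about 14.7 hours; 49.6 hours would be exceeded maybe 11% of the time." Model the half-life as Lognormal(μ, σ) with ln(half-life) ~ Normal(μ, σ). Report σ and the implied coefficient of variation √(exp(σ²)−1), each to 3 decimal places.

σ ≈ 0.742, CV ≈ 0.857

If T ~ Lognormal(μ,σ) then ln T ~ Normal(μ,σ), so the p-quantile of ln T is μ + z_p·σ.
ln(14.7) = 2.688 and ln(49.6) = 3.904; z_{0.34} = -0.4125, z_{0.89} = 1.227.
σ = (3.904 − 2.688)/(1.227 − (-0.4125)) = 0.742.
μ = 2.688 − (-0.4125)·0.742 = 2.994.
CV = √(exp(σ²)−1) = √(exp(0.5506)−1) = 0.857.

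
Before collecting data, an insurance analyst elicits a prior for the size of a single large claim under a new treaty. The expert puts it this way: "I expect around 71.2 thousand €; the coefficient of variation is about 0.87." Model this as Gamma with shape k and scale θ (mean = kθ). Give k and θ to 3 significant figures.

For Gamma(k, scale θ): mean = kθ, variance = kθ², so CV = 1/√k.
CV = 0.87, hence k = 1/CV² = 1.32.
Then θ = mean/k = 71.2/1.32 = 53.9.

k ≈ 1.32, θ ≈ 53.9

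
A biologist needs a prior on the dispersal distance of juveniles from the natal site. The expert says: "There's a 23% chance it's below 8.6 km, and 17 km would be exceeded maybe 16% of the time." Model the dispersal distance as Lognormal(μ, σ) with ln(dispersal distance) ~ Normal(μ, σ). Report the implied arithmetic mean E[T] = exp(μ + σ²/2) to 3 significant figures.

If T ~ Lognormal(μ,σ) then ln T ~ Normal(μ,σ), so the p-quantile of ln T is μ + z_p·σ.
ln(8.6) = 2.152 and ln(17) = 2.833; z_{0.23} = -0.7388, z_{0.84} = 0.9945.
σ = (2.833 − 2.152)/(0.9945 − (-0.7388)) = 0.393.
μ = 2.152 − (-0.7388)·0.393 = 2.442.
E[T] = exp(μ + σ²/2) = exp(2.442 + 0.0773) = 12.4 km.

E[T] ≈ 12.4 km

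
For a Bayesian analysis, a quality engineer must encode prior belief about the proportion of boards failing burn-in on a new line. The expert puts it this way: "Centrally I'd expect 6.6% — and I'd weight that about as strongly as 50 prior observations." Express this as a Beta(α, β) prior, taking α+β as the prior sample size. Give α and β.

α = 3.3, β = 46.7

Under the effective-sample-size interpretation, Beta(α, β) has prior mean α/(α+β) and prior sample size α+β.
So α+β = 50 and α/(α+β) = 0.066, giving α = 0.066·50 = 3.3 and β = 50 − 3.3 = 46.7.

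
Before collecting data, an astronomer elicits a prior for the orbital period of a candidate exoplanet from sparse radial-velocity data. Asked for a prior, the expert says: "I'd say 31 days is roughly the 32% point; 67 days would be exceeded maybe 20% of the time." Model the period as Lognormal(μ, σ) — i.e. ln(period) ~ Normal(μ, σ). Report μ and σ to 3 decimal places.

μ ≈ 3.709, σ ≈ 0.589

If T ~ Lognormal(μ,σ) then ln T ~ Normal(μ,σ), so the p-quantile of ln T is μ + z_p·σ.
ln(31) = 3.434 and ln(67) = 4.205; z_{0.32} = -0.4677, z_{0.8} = 0.8416.
σ = (4.205 − 3.434)/(0.8416 − (-0.4677)) = 0.589.
μ = 3.434 − (-0.4677)·0.589 = 3.709.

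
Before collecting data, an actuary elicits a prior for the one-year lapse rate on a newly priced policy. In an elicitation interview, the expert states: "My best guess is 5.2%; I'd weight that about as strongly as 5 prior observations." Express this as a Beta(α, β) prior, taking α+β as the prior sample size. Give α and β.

α = 0.26, β = 4.74

Under the effective-sample-size interpretation, Beta(α, β) has prior mean α/(α+β) and prior sample size α+β.
So α+β = 5 and α/(α+β) = 0.052, giving α = 0.052·5 = 0.26 and β = 5 − 0.26 = 4.74.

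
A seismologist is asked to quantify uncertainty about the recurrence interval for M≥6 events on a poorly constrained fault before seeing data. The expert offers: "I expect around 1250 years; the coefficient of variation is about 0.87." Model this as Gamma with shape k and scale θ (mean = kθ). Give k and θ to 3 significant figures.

For Gamma(k, scale θ): mean = kθ, variance = kθ², so CV = 1/√k.
CV = 0.87, hence k = 1/CV² = 1.32.
Then θ = mean/k = 1250/1.32 = 946.

k ≈ 1.32, θ ≈ 946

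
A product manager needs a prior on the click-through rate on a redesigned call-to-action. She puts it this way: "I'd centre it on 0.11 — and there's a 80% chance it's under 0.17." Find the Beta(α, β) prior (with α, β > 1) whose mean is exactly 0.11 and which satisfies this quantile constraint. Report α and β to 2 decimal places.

With mean 0.11 fixed, write α = 0.11s, β = 0.89s where s = α+β.
Need P(θ < 0.17) = 0.8 under Beta(0.11s, 0.89s). Normal approximation: (q−m)/√(m(1−m)/s) ≈ z_{0.8} = 0.842, so s ≈ 0.11·0.89·(0.842)²/(0.17−0.11)² = 19.3.
At s = 19.3: P(θ<0.17) ≈ 0.820. Adjusting to match 0.8 gives s ≈ 14.22.
So α = 0.11·14.22 ≈ 1.56, β = 0.89·14.22 ≈ 12.65.

α ≈ 1.56, β ≈ 12.65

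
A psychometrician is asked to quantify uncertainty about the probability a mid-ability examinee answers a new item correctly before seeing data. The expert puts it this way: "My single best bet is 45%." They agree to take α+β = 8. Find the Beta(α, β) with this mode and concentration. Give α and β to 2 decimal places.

For α,β > 1 the Beta mode is (α−1)/(α+β−2). With α+β = 8, the mode is (α−1)/6.
Set (α−1)/6 = 0.45 → α = 1 + 0.45·6 = 3.70.
β = 8 − α = 4.30.

α = 3.70, β = 4.30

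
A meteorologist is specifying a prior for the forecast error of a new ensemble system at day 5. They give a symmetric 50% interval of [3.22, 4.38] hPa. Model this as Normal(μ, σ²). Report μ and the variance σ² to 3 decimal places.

μ = 3.800, σ² = 0.739

A symmetric 50% interval runs μ ± z·σ with z = 0.6745.
Half-width = 0.58, so σ = 0.58/0.6745 = 0.8599 and σ² = 0.739.
μ is the interval midpoint, 3.800.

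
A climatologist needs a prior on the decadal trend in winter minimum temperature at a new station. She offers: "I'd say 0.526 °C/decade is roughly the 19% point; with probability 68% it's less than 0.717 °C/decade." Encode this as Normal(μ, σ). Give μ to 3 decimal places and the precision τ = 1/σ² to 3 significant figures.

μ = 0.651, τ = 49.6

The p-quantile of Normal(μ,σ) is μ + z_p·σ, with z_{0.19} = -0.8779 and z_{0.68} = 0.4677.
Eliminate σ: μ = (z₂·x₁ − z₁·x₂)/(z₂ − z₁) = (0.4677·0.526 − (-0.8779)·0.717)/1.346 = 0.651.
Then σ = (x₂ − x₁)/(z₂ − z₁) = (0.717 − 0.526)/1.346 = 0.142.
Precision τ = 1/σ² = 1/0.1419² = 49.6.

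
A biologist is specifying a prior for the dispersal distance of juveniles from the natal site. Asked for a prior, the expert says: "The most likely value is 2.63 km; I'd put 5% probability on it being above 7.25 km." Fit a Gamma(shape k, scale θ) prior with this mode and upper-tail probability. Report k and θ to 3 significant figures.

k ≈ 3.61, θ ≈ 1.01

Gamma(k,θ) with k>1 has mode (k−1)θ, so θ = 2.63/(k−1).
Need P(X < 7.25) = 0.95 with θ tied to k this way. Start at k = 2, θ = 2.63: P(X<7.25) ≈ 0.761.
Too low — raise k to concentrate. Iterating converges to k ≈ 3.61.
Then θ = 2.63/(3.61−1) ≈ 1.01.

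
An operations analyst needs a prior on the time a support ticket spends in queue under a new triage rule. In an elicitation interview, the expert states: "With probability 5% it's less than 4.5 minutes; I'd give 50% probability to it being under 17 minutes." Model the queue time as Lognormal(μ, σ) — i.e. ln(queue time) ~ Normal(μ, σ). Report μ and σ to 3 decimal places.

If T ~ Lognormal(μ,σ) then ln T ~ Normal(μ,σ), so the p-quantile of ln T is μ + z_p·σ.
ln(4.5) = 1.504 and ln(17) = 2.833; z_{0.05} = -1.645, z_{0.5} = 0.
σ = (2.833 − 1.504)/(0 − (-1.645)) = 0.808.
μ = 1.504 − (-1.645)·0.808 = 2.833.

μ ≈ 2.833, σ ≈ 0.808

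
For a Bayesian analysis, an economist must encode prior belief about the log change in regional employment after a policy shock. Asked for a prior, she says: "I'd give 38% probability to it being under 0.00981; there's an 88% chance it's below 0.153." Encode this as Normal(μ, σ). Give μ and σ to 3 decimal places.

μ = 0.039, σ = 0.097

For Normal(μ,σ), the p-quantile is μ + z_p·σ. Here z_{0.38} = -0.3055, z_{0.88} = 1.175.
So 0.00981 = μ − 0.3055σ and 0.153 = μ + 1.175σ.
Subtracting: σ = (0.153 − 0.00981)/(1.175 − (-0.3055)) = 0.097.
Then μ = 0.00981 − (-0.3055)·0.097 = 0.039.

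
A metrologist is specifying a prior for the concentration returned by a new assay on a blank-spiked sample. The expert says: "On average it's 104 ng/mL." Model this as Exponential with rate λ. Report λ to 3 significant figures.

λ ≈ 0.00962

Exponential mean = 1/λ, so λ = 1/104.0 = 0.00962.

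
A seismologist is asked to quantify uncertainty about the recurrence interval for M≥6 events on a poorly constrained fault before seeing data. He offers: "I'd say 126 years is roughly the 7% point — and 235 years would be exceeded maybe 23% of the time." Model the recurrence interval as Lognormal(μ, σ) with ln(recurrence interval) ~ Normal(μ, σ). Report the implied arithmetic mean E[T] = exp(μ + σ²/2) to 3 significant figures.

If T ~ Lognormal(μ,σ) then ln T ~ Normal(μ,σ), so the p-quantile of ln T is μ + z_p·σ.
ln(126) = 4.836 and ln(235) = 5.46; z_{0.07} = -1.476, z_{0.77} = 0.7388.
σ = (5.46 − 4.836)/(0.7388 − (-1.476)) = 0.281.
μ = 4.836 − (-1.476)·0.281 = 5.252.
E[T] = exp(μ + σ²/2) = exp(5.252 + 0.0396) = 199 years.

E[T] ≈ 199 years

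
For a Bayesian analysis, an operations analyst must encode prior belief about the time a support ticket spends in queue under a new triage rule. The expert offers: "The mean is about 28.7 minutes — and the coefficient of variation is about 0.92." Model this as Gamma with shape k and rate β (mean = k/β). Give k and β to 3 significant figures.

For Gamma(k, rate β): mean = k/β, variance = k/β², so CV = 1/√k.
CV = 0.92, hence k = 1/CV² = 1.18.
Then β = k/mean = 1.18/28.7 = 0.0412.

k ≈ 1.18, β ≈ 0.0412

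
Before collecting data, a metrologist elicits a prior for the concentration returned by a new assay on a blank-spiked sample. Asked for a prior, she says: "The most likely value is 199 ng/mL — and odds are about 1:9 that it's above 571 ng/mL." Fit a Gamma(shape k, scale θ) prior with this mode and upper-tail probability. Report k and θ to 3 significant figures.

Gamma(k,θ) with k>1 has mode (k−1)θ, so θ = 199/(k−1).
Need P(X < 571) = 0.9 with θ tied to k this way. Start at k = 2, θ = 199: P(X<571) ≈ 0.780.
Too low — raise k to concentrate. Iterating converges to k ≈ 2.72.
Then θ = 199/(2.72−1) ≈ 116.

k ≈ 2.72, θ ≈ 116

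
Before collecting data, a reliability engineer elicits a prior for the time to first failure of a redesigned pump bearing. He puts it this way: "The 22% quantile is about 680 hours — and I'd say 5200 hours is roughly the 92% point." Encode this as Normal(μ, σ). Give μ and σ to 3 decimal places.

μ = 2283.073, σ = 2075.999

For Normal(μ,σ), the p-quantile is μ + z_p·σ. Here z_{0.22} = -0.7722, z_{0.92} = 1.405.
So 680 = μ − 0.7722σ and 5200 = μ + 1.405σ.
Subtracting: σ = (5200 − 680)/(1.405 − (-0.7722)) = 2075.999.
Then μ = 680 − (-0.7722)·2075.999 = 2283.073.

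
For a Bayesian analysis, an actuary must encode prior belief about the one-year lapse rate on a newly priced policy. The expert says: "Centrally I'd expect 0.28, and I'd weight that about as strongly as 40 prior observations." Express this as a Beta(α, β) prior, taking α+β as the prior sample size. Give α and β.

Under the effective-sample-size interpretation, Beta(α, β) has prior mean α/(α+β) and prior sample size α+β.
So α+β = 40 and α/(α+β) = 0.28, giving α = 0.28·40 = 11.2 and β = 40 − 11.2 = 28.8.

α = 11.2, β = 28.8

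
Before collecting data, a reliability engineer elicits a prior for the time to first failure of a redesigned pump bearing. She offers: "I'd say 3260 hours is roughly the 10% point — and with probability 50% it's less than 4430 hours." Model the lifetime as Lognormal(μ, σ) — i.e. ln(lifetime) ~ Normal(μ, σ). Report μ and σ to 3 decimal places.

μ ≈ 8.396, σ ≈ 0.239

If T ~ Lognormal(μ,σ) then ln T ~ Normal(μ,σ), so the p-quantile of ln T is μ + z_p·σ.
ln(3260) = 8.089 and ln(4430) = 8.396; z_{0.1} = -1.282, z_{0.5} = 0.
σ = (8.396 − 8.089)/(0 − (-1.282)) = 0.239.
μ = 8.089 − (-1.282)·0.239 = 8.396.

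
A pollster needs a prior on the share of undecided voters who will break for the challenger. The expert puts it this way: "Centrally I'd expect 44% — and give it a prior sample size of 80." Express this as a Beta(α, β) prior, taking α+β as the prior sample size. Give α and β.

α = 35.2, β = 44.8

Under the effective-sample-size interpretation, Beta(α, β) has prior mean α/(α+β) and prior sample size α+β.
So α+β = 80 and α/(α+β) = 0.44, giving α = 0.44·80 = 35.2 and β = 80 − 35.2 = 44.8.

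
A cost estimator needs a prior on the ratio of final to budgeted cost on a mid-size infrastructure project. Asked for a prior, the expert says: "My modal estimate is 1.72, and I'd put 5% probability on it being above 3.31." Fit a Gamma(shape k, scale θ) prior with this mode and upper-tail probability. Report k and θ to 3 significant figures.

Gamma(k,θ) with k>1 has mode (k−1)θ, so θ = 1.72/(k−1).
Need P(X < 3.31) = 0.95 with θ tied to k this way. Start at k = 2, θ = 1.72: P(X<3.31) ≈ 0.573.
Too low — raise k to concentrate. Iterating converges to k ≈ 7.48.
Then θ = 1.72/(7.48−1) ≈ 0.265.

k ≈ 7.48, θ ≈ 0.265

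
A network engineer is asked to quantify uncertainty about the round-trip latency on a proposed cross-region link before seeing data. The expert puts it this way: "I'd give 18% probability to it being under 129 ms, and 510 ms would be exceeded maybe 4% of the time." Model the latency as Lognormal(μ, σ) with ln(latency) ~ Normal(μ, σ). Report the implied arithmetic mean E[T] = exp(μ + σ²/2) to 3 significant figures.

If T ~ Lognormal(μ,σ) then ln T ~ Normal(μ,σ), so the p-quantile of ln T is μ + z_p·σ.
ln(129) = 4.86 and ln(510) = 6.234; z_{0.18} = -0.9154, z_{0.96} = 1.751.
σ = (6.234 − 4.86)/(1.751 − (-0.9154)) = 0.516.
μ = 4.86 − (-0.9154)·0.516 = 5.332.
E[T] = exp(μ + σ²/2) = exp(5.332 + 0.1329) = 236 ms.

E[T] ≈ 236 ms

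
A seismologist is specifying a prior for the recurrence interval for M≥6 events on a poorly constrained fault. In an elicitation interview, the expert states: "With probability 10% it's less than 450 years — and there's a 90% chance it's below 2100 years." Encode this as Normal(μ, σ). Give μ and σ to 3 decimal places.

For Normal(μ,σ), the p-quantile is μ + z_p·σ. Here z_{0.1} = -1.282, z_{0.9} = 1.282.
So 450 = μ − 1.282σ and 2100 = μ + 1.282σ.
Subtracting: σ = (2100 − 450)/(1.282 − (-1.282)) = 643.751.
Then μ = 450 − (-1.282)·643.751 = 1275.000.

μ = 1275.000, σ = 643.751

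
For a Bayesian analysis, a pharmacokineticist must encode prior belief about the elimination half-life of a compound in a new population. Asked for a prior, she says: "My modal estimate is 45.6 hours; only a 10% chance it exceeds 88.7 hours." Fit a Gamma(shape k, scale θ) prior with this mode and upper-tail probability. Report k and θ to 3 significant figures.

k ≈ 5.33, θ ≈ 10.5

Gamma(k,θ) with k>1 has mode (k−1)θ, so θ = 45.6/(k−1).
Need P(X < 88.7) = 0.9 with θ tied to k this way. Start at k = 2, θ = 45.6: P(X<88.7) ≈ 0.579.
Too low — raise k to concentrate. Iterating converges to k ≈ 5.33.
Then θ = 45.6/(5.33−1) ≈ 10.5.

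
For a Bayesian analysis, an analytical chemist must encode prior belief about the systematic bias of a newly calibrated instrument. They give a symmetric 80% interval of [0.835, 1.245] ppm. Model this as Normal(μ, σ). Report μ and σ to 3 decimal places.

A symmetric 80% interval runs μ ± z·σ with z = 1.282.
Half-width = 0.205, so σ = 0.205/1.282 = 0.160.
μ is the interval midpoint, 1.040.

μ = 1.040, σ = 0.160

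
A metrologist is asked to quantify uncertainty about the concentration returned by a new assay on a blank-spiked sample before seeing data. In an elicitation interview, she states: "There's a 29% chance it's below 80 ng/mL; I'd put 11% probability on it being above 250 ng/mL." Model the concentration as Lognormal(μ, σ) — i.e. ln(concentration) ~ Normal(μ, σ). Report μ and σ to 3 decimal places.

If T ~ Lognormal(μ,σ) then ln T ~ Normal(μ,σ), so the p-quantile of ln T is μ + z_p·σ.
ln(80) = 4.382 and ln(250) = 5.521; z_{0.29} = -0.5534, z_{0.89} = 1.227.
σ = (5.521 − 4.382)/(1.227 − (-0.5534)) = 0.640.
μ = 4.382 − (-0.5534)·0.640 = 4.736.

μ ≈ 4.736, σ ≈ 0.640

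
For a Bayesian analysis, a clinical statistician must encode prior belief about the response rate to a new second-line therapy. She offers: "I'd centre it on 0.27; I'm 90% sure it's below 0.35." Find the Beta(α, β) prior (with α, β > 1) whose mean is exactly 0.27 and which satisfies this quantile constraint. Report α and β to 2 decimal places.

α ≈ 14.16, β ≈ 38.29

With mean 0.27 fixed, write α = 0.27s, β = 0.73s where s = α+β.
Need P(θ < 0.35) = 0.9 under Beta(0.27s, 0.73s). Normal approximation: (q−m)/√(m(1−m)/s) ≈ z_{0.9} = 1.28, so s ≈ 0.27·0.73·(1.28)²/(0.35−0.27)² = 50.6.
At s = 50.6: P(θ<0.35) ≈ 0.896. Adjusting to match 0.9 gives s ≈ 52.46.
So α = 0.27·52.46 ≈ 14.16, β = 0.73·52.46 ≈ 38.29.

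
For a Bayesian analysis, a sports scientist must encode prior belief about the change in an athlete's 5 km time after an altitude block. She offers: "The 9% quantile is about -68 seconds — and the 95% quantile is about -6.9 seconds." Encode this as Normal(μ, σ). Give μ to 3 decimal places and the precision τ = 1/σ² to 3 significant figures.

μ = -40.562, τ = 0.00239

The p-quantile of Normal(μ,σ) is μ + z_p·σ, with z_{0.09} = -1.341 and z_{0.95} = 1.645.
Eliminate σ: μ = (z₂·x₁ − z₁·x₂)/(z₂ − z₁) = (1.645·-68 − (-1.341)·-6.9)/2.986 = -40.562.
Then σ = (x₂ − x₁)/(z₂ − z₁) = (-6.9 − -68)/2.986 = 20.465.
Precision τ = 1/σ² = 1/20.46² = 0.00239.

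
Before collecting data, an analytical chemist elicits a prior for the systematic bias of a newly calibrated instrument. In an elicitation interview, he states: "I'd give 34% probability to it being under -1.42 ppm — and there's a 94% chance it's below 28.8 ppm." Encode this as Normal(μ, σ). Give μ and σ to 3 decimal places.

μ = 4.916, σ = 15.362

For Normal(μ,σ), the p-quantile is μ + z_p·σ. Here z_{0.34} = -0.4125, z_{0.94} = 1.555.
So -1.42 = μ − 0.4125σ and 28.8 = μ + 1.555σ.
Subtracting: σ = (28.8 − -1.42)/(1.555 − (-0.4125)) = 15.362.
Then μ = -1.42 − (-0.4125)·15.362 = 4.916.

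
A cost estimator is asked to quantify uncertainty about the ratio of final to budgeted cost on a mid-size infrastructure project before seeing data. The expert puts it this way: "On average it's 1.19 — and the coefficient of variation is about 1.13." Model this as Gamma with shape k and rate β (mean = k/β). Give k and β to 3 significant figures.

k ≈ 0.783, β ≈ 0.658

For Gamma(k, rate β): mean = k/β, variance = k/β², so CV = 1/√k.
CV = 1.13, hence k = 1/CV² = 0.783.
Then β = k/mean = 0.783/1.19 = 0.658.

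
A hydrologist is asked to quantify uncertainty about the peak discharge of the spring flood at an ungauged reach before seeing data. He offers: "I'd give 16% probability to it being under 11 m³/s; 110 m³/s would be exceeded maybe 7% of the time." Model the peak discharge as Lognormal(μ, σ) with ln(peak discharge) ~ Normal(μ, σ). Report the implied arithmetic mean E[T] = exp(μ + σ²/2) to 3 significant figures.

E[T] ≈ 42.9 m³/s

If T ~ Lognormal(μ,σ) then ln T ~ Normal(μ,σ), so the p-quantile of ln T is μ + z_p·σ.
ln(11) = 2.398 and ln(110) = 4.7; z_{0.16} = -0.9945, z_{0.93} = 1.476.
σ = (4.7 − 2.398)/(1.476 − (-0.9945)) = 0.932.
μ = 2.398 − (-0.9945)·0.932 = 3.325.
E[T] = exp(μ + σ²/2) = exp(3.325 + 0.4344) = 42.9 m³/s.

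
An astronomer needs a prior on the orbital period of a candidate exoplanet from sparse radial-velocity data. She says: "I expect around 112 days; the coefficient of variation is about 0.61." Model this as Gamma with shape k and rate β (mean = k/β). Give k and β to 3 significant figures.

k ≈ 2.69, β ≈ 0.024

For Gamma(k, rate β): mean = k/β, variance = k/β², so CV = 1/√k.
CV = 0.61, hence k = 1/CV² = 2.69.
Then β = k/mean = 2.69/112 = 0.024.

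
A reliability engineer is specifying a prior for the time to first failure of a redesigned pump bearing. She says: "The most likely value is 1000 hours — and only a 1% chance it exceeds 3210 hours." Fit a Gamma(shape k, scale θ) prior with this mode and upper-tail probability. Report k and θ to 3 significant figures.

k ≈ 4.26, θ ≈ 307

Gamma(k,θ) with k>1 has mode (k−1)θ, so θ = 1000/(k−1).
Need P(X < 3210) = 0.99 with θ tied to k this way. Start at k = 2, θ = 1000: P(X<3210) ≈ 0.830.
Too low — raise k to concentrate. Iterating converges to k ≈ 4.26.
Then θ = 1000/(4.26−1) ≈ 307.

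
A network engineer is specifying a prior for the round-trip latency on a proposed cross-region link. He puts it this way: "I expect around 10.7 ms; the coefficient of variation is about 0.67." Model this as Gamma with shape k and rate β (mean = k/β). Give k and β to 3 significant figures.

For Gamma(k, rate β): mean = k/β, variance = k/β², so CV = 1/√k.
CV = 0.67, hence k = 1/CV² = 2.23.
Then β = k/mean = 2.23/10.7 = 0.208.

k ≈ 2.23, β ≈ 0.208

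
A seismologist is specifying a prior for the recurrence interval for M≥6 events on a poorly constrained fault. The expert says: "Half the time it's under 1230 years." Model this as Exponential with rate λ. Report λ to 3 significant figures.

Exponential median = ln 2 / λ, so λ = ln 2 / 1230.0 = 0.000564.

λ ≈ 0.000564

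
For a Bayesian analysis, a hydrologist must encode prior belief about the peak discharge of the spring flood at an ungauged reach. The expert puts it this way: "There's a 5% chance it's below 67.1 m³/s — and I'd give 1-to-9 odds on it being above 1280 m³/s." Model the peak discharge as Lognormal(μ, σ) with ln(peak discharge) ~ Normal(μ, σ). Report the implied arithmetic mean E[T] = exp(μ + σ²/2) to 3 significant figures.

If T ~ Lognormal(μ,σ) then ln T ~ Normal(μ,σ), so the p-quantile of ln T is μ + z_p·σ.
ln(67.1) = 4.206 and ln(1280) = 7.155; z_{0.05} = -1.645, z_{0.9} = 1.282.
σ = (7.155 − 4.206)/(1.282 − (-1.645)) = 1.008.
μ = 4.206 − (-1.645)·1.008 = 5.863.
E[T] = exp(μ + σ²/2) = exp(5.863 + 0.5076) = 585 m³/s.

E[T] ≈ 585 m³/s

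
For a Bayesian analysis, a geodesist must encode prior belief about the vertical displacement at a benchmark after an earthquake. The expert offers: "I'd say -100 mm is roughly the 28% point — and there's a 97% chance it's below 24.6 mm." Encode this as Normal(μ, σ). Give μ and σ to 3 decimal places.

For Normal(μ,σ), the p-quantile is μ + z_p·σ. Here z_{0.28} = -0.5828, z_{0.97} = 1.881.
So -100 = μ − 0.5828σ and 24.6 = μ + 1.881σ.
Subtracting: σ = (24.6 − -100)/(1.881 − (-0.5828)) = 50.576.
Then μ = -100 − (-0.5828)·50.576 = -70.522.

μ = -70.522, σ = 50.576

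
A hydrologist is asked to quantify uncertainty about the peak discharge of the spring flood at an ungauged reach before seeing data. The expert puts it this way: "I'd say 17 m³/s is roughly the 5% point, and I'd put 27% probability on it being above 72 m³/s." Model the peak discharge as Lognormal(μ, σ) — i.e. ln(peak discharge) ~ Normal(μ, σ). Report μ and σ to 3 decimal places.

μ ≈ 3.885, σ ≈ 0.639

If T ~ Lognormal(μ,σ) then ln T ~ Normal(μ,σ), so the p-quantile of ln T is μ + z_p·σ.
ln(17) = 2.833 and ln(72) = 4.277; z_{0.05} = -1.645, z_{0.73} = 0.6128.
σ = (4.277 − 2.833)/(0.6128 − (-1.645)) = 0.639.
μ = 2.833 − (-1.645)·0.639 = 3.885.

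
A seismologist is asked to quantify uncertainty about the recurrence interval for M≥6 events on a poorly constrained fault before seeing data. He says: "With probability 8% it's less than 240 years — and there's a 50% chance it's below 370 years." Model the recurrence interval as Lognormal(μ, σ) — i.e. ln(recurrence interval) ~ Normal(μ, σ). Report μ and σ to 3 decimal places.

μ ≈ 5.914, σ ≈ 0.308

If T ~ Lognormal(μ,σ) then ln T ~ Normal(μ,σ), so the p-quantile of ln T is μ + z_p·σ.
ln(240) = 5.481 and ln(370) = 5.914; z_{0.08} = -1.405, z_{0.5} = 0.
σ = (5.914 − 5.481)/(0 − (-1.405)) = 0.308.
μ = 5.481 − (-1.405)·0.308 = 5.914.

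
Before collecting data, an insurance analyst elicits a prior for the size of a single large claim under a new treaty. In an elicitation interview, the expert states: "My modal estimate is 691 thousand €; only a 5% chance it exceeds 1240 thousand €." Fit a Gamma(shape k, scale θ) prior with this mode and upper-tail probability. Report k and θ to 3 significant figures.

Gamma(k,θ) with k>1 has mode (k−1)θ, so θ = 691/(k−1).
Need P(X < 1240) = 0.95 with θ tied to k this way. Start at k = 2, θ = 691: P(X<1240) ≈ 0.536.
Too low — raise k to concentrate. Iterating converges to k ≈ 9.15.
Then θ = 691/(9.15−1) ≈ 84.8.

k ≈ 9.15, θ ≈ 84.8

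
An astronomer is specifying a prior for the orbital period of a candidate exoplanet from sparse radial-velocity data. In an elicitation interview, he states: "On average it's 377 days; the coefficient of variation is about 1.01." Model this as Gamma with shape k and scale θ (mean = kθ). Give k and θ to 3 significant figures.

k ≈ 0.98, θ ≈ 385

For Gamma(k, scale θ): mean = kθ, variance = kθ², so CV = 1/√k.
CV = 1.01, hence k = 1/CV² = 0.98.
Then θ = mean/k = 377/0.98 = 385.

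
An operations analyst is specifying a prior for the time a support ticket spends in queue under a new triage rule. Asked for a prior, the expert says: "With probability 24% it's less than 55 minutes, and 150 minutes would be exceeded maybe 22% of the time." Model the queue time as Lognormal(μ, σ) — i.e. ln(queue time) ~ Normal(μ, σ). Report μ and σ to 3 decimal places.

If T ~ Lognormal(μ,σ) then ln T ~ Normal(μ,σ), so the p-quantile of ln T is μ + z_p·σ.
ln(55) = 4.007 and ln(150) = 5.011; z_{0.24} = -0.7063, z_{0.78} = 0.7722.
σ = (5.011 − 4.007)/(0.7722 − (-0.7063)) = 0.679.
μ = 4.007 − (-0.7063)·0.679 = 4.487.

μ ≈ 4.487, σ ≈ 0.679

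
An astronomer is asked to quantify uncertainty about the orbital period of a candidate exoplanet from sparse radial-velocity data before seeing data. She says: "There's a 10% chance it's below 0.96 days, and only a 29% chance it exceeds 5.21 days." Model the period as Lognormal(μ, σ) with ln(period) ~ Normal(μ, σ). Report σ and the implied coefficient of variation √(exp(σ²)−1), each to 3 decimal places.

σ ≈ 0.922, CV ≈ 1.157

If T ~ Lognormal(μ,σ) then ln T ~ Normal(μ,σ), so the p-quantile of ln T is μ + z_p·σ.
ln(0.96) = -0.04082 and ln(5.21) = 1.651; z_{0.1} = -1.282, z_{0.71} = 0.5534.
σ = (1.651 − -0.04082)/(0.5534 − (-1.282)) = 0.922.
μ = -0.04082 − (-1.282)·0.922 = 1.140.
CV = √(exp(σ²)−1) = √(exp(0.8497)−1) = 1.157.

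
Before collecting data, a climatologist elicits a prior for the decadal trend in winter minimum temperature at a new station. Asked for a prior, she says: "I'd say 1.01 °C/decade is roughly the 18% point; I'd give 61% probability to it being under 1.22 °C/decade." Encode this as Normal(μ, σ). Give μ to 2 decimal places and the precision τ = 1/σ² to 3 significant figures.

The p-quantile of Normal(μ,σ) is μ + z_p·σ, with z_{0.18} = -0.9154 and z_{0.61} = 0.2793.
Eliminate σ: μ = (z₂·x₁ − z₁·x₂)/(z₂ − z₁) = (0.2793·1.01 − (-0.9154)·1.22)/1.195 = 1.17.
Then σ = (x₂ − x₁)/(z₂ − z₁) = (1.22 − 1.01)/1.195 = 0.18.
Precision τ = 1/σ² = 1/0.1758² = 32.4.

μ = 1.17, τ = 32.4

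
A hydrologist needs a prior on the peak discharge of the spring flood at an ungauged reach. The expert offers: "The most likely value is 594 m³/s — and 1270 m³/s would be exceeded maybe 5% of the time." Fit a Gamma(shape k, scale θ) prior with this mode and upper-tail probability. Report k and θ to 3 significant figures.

Gamma(k,θ) with k>1 has mode (k−1)θ, so θ = 594/(k−1).
Need P(X < 1270) = 0.95 with θ tied to k this way. Start at k = 2, θ = 594: P(X<1270) ≈ 0.630.
Too low — raise k to concentrate. Iterating converges to k ≈ 5.78.
Then θ = 594/(5.78−1) ≈ 124.

k ≈ 5.78, θ ≈ 124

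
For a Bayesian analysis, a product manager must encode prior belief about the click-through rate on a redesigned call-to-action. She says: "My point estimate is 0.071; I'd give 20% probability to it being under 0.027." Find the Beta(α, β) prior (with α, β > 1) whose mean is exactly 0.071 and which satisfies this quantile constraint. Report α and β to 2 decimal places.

α ≈ 1.67, β ≈ 21.79

With mean 0.071 fixed, write α = 0.071s, β = 0.929s where s = α+β.
Need P(θ < 0.027) = 0.2 under Beta(0.071s, 0.929s). Normal approximation: (q−m)/√(m(1−m)/s) ≈ z_{0.2} = -0.842, so s ≈ 0.071·0.929·(-0.842)²/(0.027−0.071)² = 24.1.
At s = 24.1: P(θ<0.027) ≈ 0.195. Adjusting to match 0.2 gives s ≈ 23.45.
So α = 0.071·23.45 ≈ 1.67, β = 0.929·23.45 ≈ 21.79.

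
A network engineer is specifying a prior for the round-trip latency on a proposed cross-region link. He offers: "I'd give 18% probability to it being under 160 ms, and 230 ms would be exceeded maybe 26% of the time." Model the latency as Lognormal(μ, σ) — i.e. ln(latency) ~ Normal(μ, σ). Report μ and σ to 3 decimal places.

If T ~ Lognormal(μ,σ) then ln T ~ Normal(μ,σ), so the p-quantile of ln T is μ + z_p·σ.
ln(160) = 5.075 and ln(230) = 5.438; z_{0.18} = -0.9154, z_{0.74} = 0.6433.
σ = (5.438 − 5.075)/(0.6433 − (-0.9154)) = 0.233.
μ = 5.075 − (-0.9154)·0.233 = 5.288.

μ ≈ 5.288, σ ≈ 0.233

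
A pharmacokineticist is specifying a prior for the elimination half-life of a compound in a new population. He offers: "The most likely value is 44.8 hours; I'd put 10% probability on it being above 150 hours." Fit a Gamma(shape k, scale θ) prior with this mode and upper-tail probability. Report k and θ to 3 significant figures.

Gamma(k,θ) with k>1 has mode (k−1)θ, so θ = 44.8/(k−1).
Need P(X < 150) = 0.9 with θ tied to k this way. Start at k = 2, θ = 44.8: P(X<150) ≈ 0.847.
Too low — raise k to concentrate. Iterating converges to k ≈ 2.29.
Then θ = 44.8/(2.29−1) ≈ 34.8.

k ≈ 2.29, θ ≈ 34.8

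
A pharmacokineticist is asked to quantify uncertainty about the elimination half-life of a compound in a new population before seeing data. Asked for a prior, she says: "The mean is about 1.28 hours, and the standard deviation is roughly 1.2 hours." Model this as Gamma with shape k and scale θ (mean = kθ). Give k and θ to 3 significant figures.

For Gamma(k, scale θ): mean = kθ, variance = kθ², so CV = 1/√k.
CV = SD/mean = 1.2/1.28 = 0.9375, hence k = 1/CV² = 1.14.
Then θ = mean/k = 1.28/1.14 = 1.12.

k ≈ 1.14, θ ≈ 1.12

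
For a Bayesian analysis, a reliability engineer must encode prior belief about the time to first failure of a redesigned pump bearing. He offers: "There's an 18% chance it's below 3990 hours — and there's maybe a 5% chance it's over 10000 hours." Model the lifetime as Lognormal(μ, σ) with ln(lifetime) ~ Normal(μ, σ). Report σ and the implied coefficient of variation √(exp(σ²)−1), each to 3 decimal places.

σ ≈ 0.359, CV ≈ 0.371

If T ~ Lognormal(μ,σ) then ln T ~ Normal(μ,σ), so the p-quantile of ln T is μ + z_p·σ.
ln(3990) = 8.292 and ln(10000) = 9.21; z_{0.18} = -0.9154, z_{0.95} = 1.645.
σ = (9.21 − 8.292)/(1.645 − (-0.9154)) = 0.359.
μ = 8.292 − (-0.9154)·0.359 = 8.620.
CV = √(exp(σ²)−1) = √(exp(0.1288)−1) = 0.371.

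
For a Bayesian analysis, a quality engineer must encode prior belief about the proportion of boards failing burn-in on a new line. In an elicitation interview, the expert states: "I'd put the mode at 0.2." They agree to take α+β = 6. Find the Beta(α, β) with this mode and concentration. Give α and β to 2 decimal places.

α = 1.80, β = 4.20

For α,β > 1 the Beta mode is (α−1)/(α+β−2). With α+β = 6, the mode is (α−1)/4.
Set (α−1)/4 = 0.2 → α = 1 + 0.2·4 = 1.80.
β = 6 − α = 4.20.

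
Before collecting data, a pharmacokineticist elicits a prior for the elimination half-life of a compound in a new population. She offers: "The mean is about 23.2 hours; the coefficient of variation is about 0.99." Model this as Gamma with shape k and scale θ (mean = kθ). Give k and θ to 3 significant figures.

For Gamma(k, scale θ): mean = kθ, variance = kθ², so CV = 1/√k.
CV = 0.99, hence k = 1/CV² = 1.02.
Then θ = mean/k = 23.2/1.02 = 22.7.

k ≈ 1.02, θ ≈ 22.7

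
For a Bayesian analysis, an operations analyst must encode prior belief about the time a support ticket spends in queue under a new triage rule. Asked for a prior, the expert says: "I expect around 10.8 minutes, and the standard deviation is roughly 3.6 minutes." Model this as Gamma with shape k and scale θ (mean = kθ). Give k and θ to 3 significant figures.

k ≈ 9, θ ≈ 1.2

For Gamma(k, scale θ): mean = kθ, variance = kθ², so CV = 1/√k.
CV = SD/mean = 3.6/10.8 = 0.3333, hence k = 1/CV² = 9.
Then θ = mean/k = 10.8/9 = 1.2.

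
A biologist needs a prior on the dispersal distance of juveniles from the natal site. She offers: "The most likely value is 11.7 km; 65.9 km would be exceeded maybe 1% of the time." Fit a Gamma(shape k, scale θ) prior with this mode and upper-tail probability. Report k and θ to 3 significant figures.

k ≈ 2.26, θ ≈ 9.25

Gamma(k,θ) with k>1 has mode (k−1)θ, so θ = 11.7/(k−1).
Need P(X < 65.9) = 0.99 with θ tied to k this way. Start at k = 2, θ = 11.7: P(X<65.9) ≈ 0.976.
Too low — raise k to concentrate. Iterating converges to k ≈ 2.26.
Then θ = 11.7/(2.26−1) ≈ 9.25.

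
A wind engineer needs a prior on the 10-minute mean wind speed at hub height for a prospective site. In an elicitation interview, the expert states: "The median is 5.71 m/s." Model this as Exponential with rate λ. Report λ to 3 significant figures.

Exponential median = ln 2 / λ, so λ = ln 2 / 5.71 = 0.121.

λ ≈ 0.121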